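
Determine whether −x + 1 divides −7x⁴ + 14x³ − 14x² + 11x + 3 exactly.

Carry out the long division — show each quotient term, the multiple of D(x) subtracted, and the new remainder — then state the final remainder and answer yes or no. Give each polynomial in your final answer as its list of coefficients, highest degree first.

Step 1: lead(−7x⁴ + 14x³ − 14x² + 11x + 3) ÷ lead(D) = −7x⁴ ÷ −x = 7x³. Subtract (7x³)·D = −7x⁴ + 7x³. Remainder: 7x³ − 14x² + 11x + 3.
Step 2: lead(7x³ − 14x² + 11x + 3) ÷ lead(D) = 7x³ ÷ −x = −7x². Subtract (−7x²)·D = 7x³ − 7x². Remainder: −7x² + 11x + 3.
Step 3: lead(−7x² + 11x + 3) ÷ lead(D) = −7x² ÷ −x = 7x. Subtract (7x)·D = −7x² + 7x. Remainder: 4x + 3.
Step 4: lead(4x + 3) ÷ lead(D) = 4x ÷ −x = −4. Subtract (−4)·D = 4x − 4. Remainder: 7.

R = [7], so D(x) is not a factor of P(x). no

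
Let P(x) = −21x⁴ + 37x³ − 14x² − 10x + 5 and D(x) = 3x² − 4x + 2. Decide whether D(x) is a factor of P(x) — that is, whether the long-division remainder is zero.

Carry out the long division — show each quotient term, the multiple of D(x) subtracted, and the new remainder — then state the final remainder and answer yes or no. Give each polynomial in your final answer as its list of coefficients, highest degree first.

Step 1: lead(−21x⁴ + 37x³ − 14x² − 10x + 5) ÷ lead(D) = −21x⁴ ÷ 3x² = −7x². Subtract (−7x²)·D = −21x⁴ + 28x³ − 14x². Remainder: 9x³ − 10x + 5.
Step 2: lead(9x³ − 10x + 5) ÷ lead(D) = 9x³ ÷ 3x² = 3x. Subtract (3x)·D = 9x³ − 12x² + 6x. Remainder: 12x² − 16x + 5.
Step 3: lead(12x² − 16x + 5) ÷ lead(D) = 12x² ÷ 3x² = 4. Subtract (4)·D = 12x² − 16x + 8. Remainder: −3.

R = [-3], so D(x) is not a factor of P(x). no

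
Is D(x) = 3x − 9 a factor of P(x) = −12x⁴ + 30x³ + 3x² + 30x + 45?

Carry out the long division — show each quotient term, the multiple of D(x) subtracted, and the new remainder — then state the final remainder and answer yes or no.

R(x) = 0, so D(x) is a factor of P(x). yes

Step 1: lead(−12x⁴ + 30x³ + 3x² + 30x + 45) ÷ lead(D) = −12x⁴ ÷ 3x = −4x³. Subtract (−4x³)·D = −12x⁴ + 36x³. Remainder: −6x³ + 3x² + 30x + 45.
Step 2: lead(−6x³ + 3x² + 30x + 45) ÷ lead(D) = −6x³ ÷ 3x = −2x². Subtract (−2x²)·D = −6x³ + 18x². Remainder: −15x² + 30x + 45.
Step 3: lead(−15x² + 30x + 45) ÷ lead(D) = −15x² ÷ 3x = −5x. Subtract (−5x)·D = −15x² + 45x. Remainder: −15x + 45.
Step 4: lead(−15x + 45) ÷ lead(D) = −15x ÷ 3x = −5. Subtract (−5)·D = −15x + 45. Remainder: 0.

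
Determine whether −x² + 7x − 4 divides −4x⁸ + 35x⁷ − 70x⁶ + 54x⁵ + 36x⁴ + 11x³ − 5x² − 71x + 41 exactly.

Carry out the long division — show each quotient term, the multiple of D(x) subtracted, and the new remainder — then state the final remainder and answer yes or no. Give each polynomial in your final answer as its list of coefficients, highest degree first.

Step 1: lead(−4x⁸ + 35x⁷ − 70x⁶ + 54x⁵ + 36x⁴ + 11x³ − 5x² − 71x + 41) ÷ lead(D) = −4x⁸ ÷ −x² = 4x⁶. Subtract (4x⁶)·D = −4x⁸ + 28x⁷ − 16x⁶. Remainder: 7x⁷ − 54x⁶ + 54x⁵ + 36x⁴ + 11x³ − 5x² − 71x + 41.
Step 2: lead(7x⁷ − 54x⁶ + 54x⁵ + 36x⁴ + 11x³ − 5x² − 71x + 41) ÷ lead(D) = 7x⁷ ÷ −x² = −7x⁵. Subtract (−7x⁵)·D = 7x⁷ − 49x⁶ + 28x⁵. Remainder: −5x⁶ + 26x⁵ + 36x⁴ + 11x³ − 5x² − 71x + 41.
Step 3: lead(−5x⁶ + 26x⁵ + 36x⁴ + 11x³ − 5x² − 71x + 41) ÷ lead(D) = −5x⁶ ÷ −x² = 5x⁴. Subtract (5x⁴)·D = −5x⁶ + 35x⁵ − 20x⁴. Remainder: −9x⁵ + 56x⁴ + 11x³ − 5x² − 71x + 41.
Step 4: lead(−9x⁵ + 56x⁴ + 11x³ − 5x² − 71x + 41) ÷ lead(D) = −9x⁵ ÷ −x² = 9x³. Subtract (9x³)·D = −9x⁵ + 63x⁴ − 36x³. Remainder: −7x⁴ + 47x³ − 5x² − 71x + 41.
Step 5: lead(−7x⁴ + 47x³ − 5x² − 71x + 41) ÷ lead(D) = −7x⁴ ÷ −x² = 7x². Subtract (7x²)·D = −7x⁴ + 49x³ − 28x². Remainder: −2x³ + 23x² − 71x + 41.
Step 6: lead(−2x³ + 23x² − 71x + 41) ÷ lead(D) = −2x³ ÷ −x² = 2x. Subtract (2x)·D = −2x³ + 14x² − 8x. Remainder: 9x² − 63x + 41.
Step 7: lead(9x² − 63x + 41) ÷ lead(D) = 9x² ÷ −x² = −9. Subtract (−9)·D = 9x² − 63x + 36. Remainder: 5.

R = [5], so D(x) is not a factor of P(x). no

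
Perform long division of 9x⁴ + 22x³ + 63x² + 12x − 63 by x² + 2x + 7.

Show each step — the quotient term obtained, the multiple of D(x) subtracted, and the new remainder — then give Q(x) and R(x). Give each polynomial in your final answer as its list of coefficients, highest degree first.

Step 1: lead(9x⁴ + 22x³ + 63x² + 12x − 63) ÷ lead(D) = 9x⁴ ÷ x² = 9x². Subtract (9x²)·D = 9x⁴ + 18x³ + 63x². Remainder: 4x³ + 12x − 63.
Step 2: lead(4x³ + 12x − 63) ÷ lead(D) = 4x³ ÷ x² = 4x. Subtract (4x)·D = 4x³ + 8x² + 28x. Remainder: −8x² − 16x − 63.
Step 3: lead(−8x² − 16x − 63) ÷ lead(D) = −8x² ÷ x² = −8. Subtract (−8)·D = −8x² − 16x − 56. Remainder: −7.

Q = [9, 4, -8]; R = [-7]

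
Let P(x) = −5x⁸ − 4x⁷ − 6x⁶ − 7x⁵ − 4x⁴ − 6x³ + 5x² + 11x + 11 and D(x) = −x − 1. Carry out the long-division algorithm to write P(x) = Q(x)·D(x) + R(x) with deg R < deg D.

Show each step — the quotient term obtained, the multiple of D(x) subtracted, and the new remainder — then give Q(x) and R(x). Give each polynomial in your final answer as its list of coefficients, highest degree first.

Q = [5, -1, 7, 0, 4, 2, -7, -4]; R = [7]

Step 1: lead(−5x⁸ − 4x⁷ − 6x⁶ − 7x⁵ − 4x⁴ − 6x³ + 5x² + 11x + 11) ÷ lead(D) = −5x⁸ ÷ −x = 5x⁷. Subtract (5x⁷)·D = −5x⁸ − 5x⁷. Remainder: x⁷ − 6x⁶ − 7x⁵ − 4x⁴ − 6x³ + 5x² + 11x + 11.
Step 2: lead(x⁷ − 6x⁶ − 7x⁵ − 4x⁴ − 6x³ + 5x² + 11x + 11) ÷ lead(D) = x⁷ ÷ −x = −x⁶. Subtract (−x⁶)·D = x⁷ + x⁶. Remainder: −7x⁶ − 7x⁵ − 4x⁴ − 6x³ + 5x² + 11x + 11.
Step 3: lead(−7x⁶ − 7x⁵ − 4x⁴ − 6x³ + 5x² + 11x + 11) ÷ lead(D) = −7x⁶ ÷ −x = 7x⁵. Subtract (7x⁵)·D = −7x⁶ − 7x⁵. Remainder: −4x⁴ − 6x³ + 5x² + 11x + 11.
Step 4: lead(−4x⁴ − 6x³ + 5x² + 11x + 11) ÷ lead(D) = −4x⁴ ÷ −x = 4x³. Subtract (4x³)·D = −4x⁴ − 4x³. Remainder: −2x³ + 5x² + 11x + 11.
Step 5: lead(−2x³ + 5x² + 11x + 11) ÷ lead(D) = −2x³ ÷ −x = 2x². Subtract (2x²)·D = −2x³ − 2x². Remainder: 7x² + 11x + 11.
Step 6: lead(7x² + 11x + 11) ÷ lead(D) = 7x² ÷ −x = −7x. Subtract (−7x)·D = 7x² + 7x. Remainder: 4x + 11.
Step 7: lead(4x + 11) ÷ lead(D) = 4x ÷ −x = −4. Subtract (−4)·D = 4x + 4. Remainder: 7.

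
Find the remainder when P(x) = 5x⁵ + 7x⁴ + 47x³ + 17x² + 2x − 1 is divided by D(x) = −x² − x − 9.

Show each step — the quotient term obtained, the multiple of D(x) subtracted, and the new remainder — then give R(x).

R(x) = 3x + 8

Step 1: lead(5x⁵ + 7x⁴ + 47x³ + 17x² + 2x − 1) ÷ lead(D) = 5x⁵ ÷ −x² = −5x³. Subtract (−5x³)·D = 5x⁵ + 5x⁴ + 45x³. Remainder: 2x⁴ + 2x³ + 17x² + 2x − 1.
Step 2: lead(2x⁴ + 2x³ + 17x² + 2x − 1) ÷ lead(D) = 2x⁴ ÷ −x² = −2x². Subtract (−2x²)·D = 2x⁴ + 2x³ + 18x². Remainder: −x² + 2x − 1.
Step 3: lead(−x² + 2x − 1) ÷ lead(D) = −x² ÷ −x² = 1. Subtract (1)·D = −x² − x − 9. Remainder: 3x + 8.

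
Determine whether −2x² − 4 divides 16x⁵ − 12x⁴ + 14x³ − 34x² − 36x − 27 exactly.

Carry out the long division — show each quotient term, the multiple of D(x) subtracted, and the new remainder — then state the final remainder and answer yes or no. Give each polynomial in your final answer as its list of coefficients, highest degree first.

Step 1: lead(16x⁵ − 12x⁴ + 14x³ − 34x² − 36x − 27) ÷ lead(D) = 16x⁵ ÷ −2x² = −8x³. Subtract (−8x³)·D = 16x⁵ + 32x³. Remainder: −12x⁴ − 18x³ − 34x² − 36x − 27.
Step 2: lead(−12x⁴ − 18x³ − 34x² − 36x − 27) ÷ lead(D) = −12x⁴ ÷ −2x² = 6x². Subtract (6x²)·D = −12x⁴ − 24x². Remainder: −18x³ − 10x² − 36x − 27.
Step 3: lead(−18x³ − 10x² − 36x − 27) ÷ lead(D) = −18x³ ÷ −2x² = 9x. Subtract (9x)·D = −18x³ − 36x. Remainder: −10x² − 27.
Step 4: lead(−10x² − 27) ÷ lead(D) = −10x² ÷ −2x² = 5. Subtract (5)·D = −10x² − 20. Remainder: −7.

R = [-7], so D(x) is not a factor of P(x). no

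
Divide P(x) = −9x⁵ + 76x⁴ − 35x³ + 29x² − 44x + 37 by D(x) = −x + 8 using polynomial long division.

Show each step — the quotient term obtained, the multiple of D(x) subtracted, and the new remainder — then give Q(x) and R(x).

Step 1: lead(−9x⁵ + 76x⁴ − 35x³ + 29x² − 44x + 37) ÷ lead(D) = −9x⁵ ÷ −x = 9x⁴. Subtract (9x⁴)·D = −9x⁵ + 72x⁴. Remainder: 4x⁴ − 35x³ + 29x² − 44x + 37.
Step 2: lead(4x⁴ − 35x³ + 29x² − 44x + 37) ÷ lead(D) = 4x⁴ ÷ −x = −4x³. Subtract (−4x³)·D = 4x⁴ − 32x³. Remainder: −3x³ + 29x² − 44x + 37.
Step 3: lead(−3x³ + 29x² − 44x + 37) ÷ lead(D) = −3x³ ÷ −x = 3x². Subtract (3x²)·D = −3x³ + 24x². Remainder: 5x² − 44x + 37.
Step 4: lead(5x² − 44x + 37) ÷ lead(D) = 5x² ÷ −x = −5x. Subtract (−5x)·D = 5x² − 40x. Remainder: −4x + 37.
Step 5: lead(−4x + 37) ÷ lead(D) = −4x ÷ −x = 4. Subtract (4)·D = −4x + 32. Remainder: 5.

Q(x) = 9x⁴ − 4x³ + 3x² − 5x + 4; R(x) = 5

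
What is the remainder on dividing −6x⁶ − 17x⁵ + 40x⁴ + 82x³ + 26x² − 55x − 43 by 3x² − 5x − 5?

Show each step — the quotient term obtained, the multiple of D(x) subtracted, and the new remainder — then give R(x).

R(x) = −8

Step 1: lead(−6x⁶ − 17x⁵ + 40x⁴ + 82x³ + 26x² − 55x − 43) ÷ lead(D) = −6x⁶ ÷ 3x² = −2x⁴. Subtract (−2x⁴)·D = −6x⁶ + 10x⁵ + 10x⁴. Remainder: −27x⁵ + 30x⁴ + 82x³ + 26x² − 55x − 43.
Step 2: lead(−27x⁵ + 30x⁴ + 82x³ + 26x² − 55x − 43) ÷ lead(D) = −27x⁵ ÷ 3x² = −9x³. Subtract (−9x³)·D = −27x⁵ + 45x⁴ + 45x³. Remainder: −15x⁴ + 37x³ + 26x² − 55x − 43.
Step 3: lead(−15x⁴ + 37x³ + 26x² − 55x − 43) ÷ lead(D) = −15x⁴ ÷ 3x² = −5x². Subtract (−5x²)·D = −15x⁴ + 25x³ + 25x². Remainder: 12x³ + x² − 55x − 43.
Step 4: lead(12x³ + x² − 55x − 43) ÷ lead(D) = 12x³ ÷ 3x² = 4x. Subtract (4x)·D = 12x³ − 20x² − 20x. Remainder: 21x² − 35x − 43.
Step 5: lead(21x² − 35x − 43) ÷ lead(D) = 21x² ÷ 3x² = 7. Subtract (7)·D = 21x² − 35x − 35. Remainder: −8.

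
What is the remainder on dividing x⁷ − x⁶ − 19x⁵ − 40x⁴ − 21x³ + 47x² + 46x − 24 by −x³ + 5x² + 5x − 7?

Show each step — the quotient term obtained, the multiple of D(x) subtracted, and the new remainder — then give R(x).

R(x) = 5x + 4

Step 1: lead(x⁷ − x⁶ − 19x⁵ − 40x⁴ − 21x³ + 47x² + 46x − 24) ÷ lead(D) = x⁷ ÷ −x³ = −x⁴. Subtract (−x⁴)·D = x⁷ − 5x⁶ − 5x⁵ + 7x⁴. Remainder: 4x⁶ − 14x⁵ − 47x⁴ − 21x³ + 47x² + 46x − 24.
Step 2: lead(4x⁶ − 14x⁵ − 47x⁴ − 21x³ + 47x² + 46x − 24) ÷ lead(D) = 4x⁶ ÷ −x³ = −4x³. Subtract (−4x³)·D = 4x⁶ − 20x⁵ − 20x⁴ + 28x³. Remainder: 6x⁵ − 27x⁴ − 49x³ + 47x² + 46x − 24.
Step 3: lead(6x⁵ − 27x⁴ − 49x³ + 47x² + 46x − 24) ÷ lead(D) = 6x⁵ ÷ −x³ = −6x². Subtract (−6x²)·D = 6x⁵ − 30x⁴ − 30x³ + 42x². Remainder: 3x⁴ − 19x³ + 5x² + 46x − 24.
Step 4: lead(3x⁴ − 19x³ + 5x² + 46x − 24) ÷ lead(D) = 3x⁴ ÷ −x³ = −3x. Subtract (−3x)·D = 3x⁴ − 15x³ − 15x² + 21x. Remainder: −4x³ + 20x² + 25x − 24.
Step 5: lead(−4x³ + 20x² + 25x − 24) ÷ lead(D) = −4x³ ÷ −x³ = 4. Subtract (4)·D = −4x³ + 20x² + 20x − 28. Remainder: 5x + 4.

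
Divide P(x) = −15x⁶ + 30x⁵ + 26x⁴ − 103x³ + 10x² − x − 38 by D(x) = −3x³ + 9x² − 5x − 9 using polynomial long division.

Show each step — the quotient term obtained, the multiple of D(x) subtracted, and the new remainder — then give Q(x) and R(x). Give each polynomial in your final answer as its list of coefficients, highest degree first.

Step 1: lead(−15x⁶ + 30x⁵ + 26x⁴ − 103x³ + 10x² − x − 38) ÷ lead(D) = −15x⁶ ÷ −3x³ = 5x³. Subtract (5x³)·D = −15x⁶ + 45x⁵ − 25x⁴ − 45x³. Remainder: −15x⁵ + 51x⁴ − 58x³ + 10x² − x − 38.
Step 2: lead(−15x⁵ + 51x⁴ − 58x³ + 10x² − x − 38) ÷ lead(D) = −15x⁵ ÷ −3x³ = 5x². Subtract (5x²)·D = −15x⁵ + 45x⁴ − 25x³ − 45x². Remainder: 6x⁴ − 33x³ + 55x² − x − 38.
Step 3: lead(6x⁴ − 33x³ + 55x² − x − 38) ÷ lead(D) = 6x⁴ ÷ −3x³ = −2x. Subtract (−2x)·D = 6x⁴ − 18x³ + 10x² + 18x. Remainder: −15x³ + 45x² − 19x − 38.
Step 4: lead(−15x³ + 45x² − 19x − 38) ÷ lead(D) = −15x³ ÷ −3x³ = 5. Subtract (5)·D = −15x³ + 45x² − 25x − 45. Remainder: 6x + 7.

Q = [5, 5, -2, 5]; R = [6, 7]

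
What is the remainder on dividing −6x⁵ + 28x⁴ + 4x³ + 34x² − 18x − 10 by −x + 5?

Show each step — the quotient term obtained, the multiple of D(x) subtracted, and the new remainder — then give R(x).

Step 1: lead(−6x⁵ + 28x⁴ + 4x³ + 34x² − 18x − 10) ÷ lead(D) = −6x⁵ ÷ −x = 6x⁴. Subtract (6x⁴)·D = −6x⁵ + 30x⁴. Remainder: −2x⁴ + 4x³ + 34x² − 18x − 10.
Step 2: lead(−2x⁴ + 4x³ + 34x² − 18x − 10) ÷ lead(D) = −2x⁴ ÷ −x = 2x³. Subtract (2x³)·D = −2x⁴ + 10x³. Remainder: −6x³ + 34x² − 18x − 10.
Step 3: lead(−6x³ + 34x² − 18x − 10) ÷ lead(D) = −6x³ ÷ −x = 6x². Subtract (6x²)·D = −6x³ + 30x². Remainder: 4x² − 18x − 10.
Step 4: lead(4x² − 18x − 10) ÷ lead(D) = 4x² ÷ −x = −4x. Subtract (−4x)·D = 4x² − 20x. Remainder: 2x − 10.
Step 5: lead(2x − 10) ÷ lead(D) = 2x ÷ −x = −2. Subtract (−2)·D = 2x − 10. Remainder: 0.

R(x) = 0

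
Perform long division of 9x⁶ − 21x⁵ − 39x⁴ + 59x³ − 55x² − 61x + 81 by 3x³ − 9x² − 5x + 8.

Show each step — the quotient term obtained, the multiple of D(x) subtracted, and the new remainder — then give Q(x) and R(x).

Step 1: lead(9x⁶ − 21x⁵ − 39x⁴ + 59x³ − 55x² − 61x + 81) ÷ lead(D) = 9x⁶ ÷ 3x³ = 3x³. Subtract (3x³)·D = 9x⁶ − 27x⁵ − 15x⁴ + 24x³. Remainder: 6x⁵ − 24x⁴ + 35x³ − 55x² − 61x + 81.
Step 2: lead(6x⁵ − 24x⁴ + 35x³ − 55x² − 61x + 81) ÷ lead(D) = 6x⁵ ÷ 3x³ = 2x². Subtract (2x²)·D = 6x⁵ − 18x⁴ − 10x³ + 16x². Remainder: −6x⁴ + 45x³ − 71x² − 61x + 81.
Step 3: lead(−6x⁴ + 45x³ − 71x² − 61x + 81) ÷ lead(D) = −6x⁴ ÷ 3x³ = −2x. Subtract (−2x)·D = −6x⁴ + 18x³ + 10x² − 16x. Remainder: 27x³ − 81x² − 45x + 81.
Step 4: lead(27x³ − 81x² − 45x + 81) ÷ lead(D) = 27x³ ÷ 3x³ = 9. Subtract (9)·D = 27x³ − 81x² − 45x + 72. Remainder: 9.

Q(x) = 3x³ + 2x² − 2x + 9; R(x) = 9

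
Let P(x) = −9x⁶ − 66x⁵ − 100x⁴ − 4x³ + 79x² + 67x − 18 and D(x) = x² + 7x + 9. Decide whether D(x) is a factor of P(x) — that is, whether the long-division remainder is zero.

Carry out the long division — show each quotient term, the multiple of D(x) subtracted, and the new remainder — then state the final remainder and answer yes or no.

R(x) = 0, so D(x) is a factor of P(x). yes

Step 1: lead(−9x⁶ − 66x⁵ − 100x⁴ − 4x³ + 79x² + 67x − 18) ÷ lead(D) = −9x⁶ ÷ x² = −9x⁴. Subtract (−9x⁴)·D = −9x⁶ − 63x⁵ − 81x⁴. Remainder: −3x⁵ − 19x⁴ − 4x³ + 79x² + 67x − 18.
Step 2: lead(−3x⁵ − 19x⁴ − 4x³ + 79x² + 67x − 18) ÷ lead(D) = −3x⁵ ÷ x² = −3x³. Subtract (−3x³)·D = −3x⁵ − 21x⁴ − 27x³. Remainder: 2x⁴ + 23x³ + 79x² + 67x − 18.
Step 3: lead(2x⁴ + 23x³ + 79x² + 67x − 18) ÷ lead(D) = 2x⁴ ÷ x² = 2x². Subtract (2x²)·D = 2x⁴ + 14x³ + 18x². Remainder: 9x³ + 61x² + 67x − 18.
Step 4: lead(9x³ + 61x² + 67x − 18) ÷ lead(D) = 9x³ ÷ x² = 9x. Subtract (9x)·D = 9x³ + 63x² + 81x. Remainder: −2x² − 14x − 18.
Step 5: lead(−2x² − 14x − 18) ÷ lead(D) = −2x² ÷ x² = −2. Subtract (−2)·D = −2x² − 14x − 18. Remainder: 0.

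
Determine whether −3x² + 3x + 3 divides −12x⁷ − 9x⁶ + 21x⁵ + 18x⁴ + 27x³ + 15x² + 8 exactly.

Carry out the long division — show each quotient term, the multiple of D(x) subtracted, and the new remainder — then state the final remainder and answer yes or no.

R(x) = 8, so D(x) is not a factor of P(x). no

Step 1: lead(−12x⁷ − 9x⁶ + 21x⁵ + 18x⁴ + 27x³ + 15x² + 8) ÷ lead(D) = −12x⁷ ÷ −3x² = 4x⁵. Subtract (4x⁵)·D = −12x⁷ + 12x⁶ + 12x⁵. Remainder: −21x⁶ + 9x⁵ + 18x⁴ + 27x³ + 15x² + 8.
Step 2: lead(−21x⁶ + 9x⁵ + 18x⁴ + 27x³ + 15x² + 8) ÷ lead(D) = −21x⁶ ÷ −3x² = 7x⁴. Subtract (7x⁴)·D = −21x⁶ + 21x⁵ + 21x⁴. Remainder: −12x⁵ − 3x⁴ + 27x³ + 15x² + 8.
Step 3: lead(−12x⁵ − 3x⁴ + 27x³ + 15x² + 8) ÷ lead(D) = −12x⁵ ÷ −3x² = 4x³. Subtract (4x³)·D = −12x⁵ + 12x⁴ + 12x³. Remainder: −15x⁴ + 15x³ + 15x² + 8.
Step 4: lead(−15x⁴ + 15x³ + 15x² + 8) ÷ lead(D) = −15x⁴ ÷ −3x² = 5x². Subtract (5x²)·D = −15x⁴ + 15x³ + 15x². Remainder: 8.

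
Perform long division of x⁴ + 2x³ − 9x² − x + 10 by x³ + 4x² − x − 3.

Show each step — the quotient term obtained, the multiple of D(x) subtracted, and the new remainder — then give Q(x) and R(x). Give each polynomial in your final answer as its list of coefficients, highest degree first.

Step 1: lead(x⁴ + 2x³ − 9x² − x + 10) ÷ lead(D) = x⁴ ÷ x³ = x. Subtract (x)·D = x⁴ + 4x³ − x² − 3x. Remainder: −2x³ − 8x² + 2x + 10.
Step 2: lead(−2x³ − 8x² + 2x + 10) ÷ lead(D) = −2x³ ÷ x³ = −2. Subtract (−2)·D = −2x³ − 8x² + 2x + 6. Remainder: 4.

Q = [1, -2]; R = [4]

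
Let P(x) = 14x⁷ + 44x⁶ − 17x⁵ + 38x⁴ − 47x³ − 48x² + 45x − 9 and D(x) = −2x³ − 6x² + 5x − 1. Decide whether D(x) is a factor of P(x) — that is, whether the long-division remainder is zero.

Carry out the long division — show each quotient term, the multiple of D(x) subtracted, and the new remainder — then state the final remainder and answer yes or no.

R(x) = 0, so D(x) is a factor of P(x). yes

Step 1: lead(14x⁷ + 44x⁶ − 17x⁵ + 38x⁴ − 47x³ − 48x² + 45x − 9) ÷ lead(D) = 14x⁷ ÷ −2x³ = −7x⁴. Subtract (−7x⁴)·D = 14x⁷ + 42x⁶ − 35x⁵ + 7x⁴. Remainder: 2x⁶ + 18x⁵ + 31x⁴ − 47x³ − 48x² + 45x − 9.
Step 2: lead(2x⁶ + 18x⁵ + 31x⁴ − 47x³ − 48x² + 45x − 9) ÷ lead(D) = 2x⁶ ÷ −2x³ = −x³. Subtract (−x³)·D = 2x⁶ + 6x⁵ − 5x⁴ + x³. Remainder: 12x⁵ + 36x⁴ − 48x³ − 48x² + 45x − 9.
Step 3: lead(12x⁵ + 36x⁴ − 48x³ − 48x² + 45x − 9) ÷ lead(D) = 12x⁵ ÷ −2x³ = −6x². Subtract (−6x²)·D = 12x⁵ + 36x⁴ − 30x³ + 6x². Remainder: −18x³ − 54x² + 45x − 9.
Step 4: lead(−18x³ − 54x² + 45x − 9) ÷ lead(D) = −18x³ ÷ −2x³ = 9. Subtract (9)·D = −18x³ − 54x² + 45x − 9. Remainder: 0.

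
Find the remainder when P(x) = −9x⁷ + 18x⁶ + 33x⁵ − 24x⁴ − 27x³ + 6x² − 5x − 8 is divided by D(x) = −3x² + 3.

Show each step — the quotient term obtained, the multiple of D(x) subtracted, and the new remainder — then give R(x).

R(x) = −8x − 8

Step 1: lead(−9x⁷ + 18x⁶ + 33x⁵ − 24x⁴ − 27x³ + 6x² − 5x − 8) ÷ lead(D) = −9x⁷ ÷ −3x² = 3x⁵. Subtract (3x⁵)·D = −9x⁷ + 9x⁵. Remainder: 18x⁶ + 24x⁵ − 24x⁴ − 27x³ + 6x² − 5x − 8.
Step 2: lead(18x⁶ + 24x⁵ − 24x⁴ − 27x³ + 6x² − 5x − 8) ÷ lead(D) = 18x⁶ ÷ −3x² = −6x⁴. Subtract (−6x⁴)·D = 18x⁶ − 18x⁴. Remainder: 24x⁵ − 6x⁴ − 27x³ + 6x² − 5x − 8.
Step 3: lead(24x⁵ − 6x⁴ − 27x³ + 6x² − 5x − 8) ÷ lead(D) = 24x⁵ ÷ −3x² = −8x³. Subtract (−8x³)·D = 24x⁵ − 24x³. Remainder: −6x⁴ − 3x³ + 6x² − 5x − 8.
Step 4: lead(−6x⁴ − 3x³ + 6x² − 5x − 8) ÷ lead(D) = −6x⁴ ÷ −3x² = 2x². Subtract (2x²)·D = −6x⁴ + 6x². Remainder: −3x³ − 5x − 8.
Step 5: lead(−3x³ − 5x − 8) ÷ lead(D) = −3x³ ÷ −3x² = x. Subtract (x)·D = −3x³ + 3x. Remainder: −8x − 8.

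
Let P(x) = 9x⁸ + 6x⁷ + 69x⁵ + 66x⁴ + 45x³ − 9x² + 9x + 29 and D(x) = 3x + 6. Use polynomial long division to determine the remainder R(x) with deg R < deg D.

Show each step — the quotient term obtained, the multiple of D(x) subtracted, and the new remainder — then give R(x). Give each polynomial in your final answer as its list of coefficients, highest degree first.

Step 1: lead(9x⁸ + 6x⁷ + 69x⁵ + 66x⁴ + 45x³ − 9x² + 9x + 29) ÷ lead(D) = 9x⁸ ÷ 3x = 3x⁷. Subtract (3x⁷)·D = 9x⁸ + 18x⁷. Remainder: −12x⁷ + 69x⁵ + 66x⁴ + 45x³ − 9x² + 9x + 29.
Step 2: lead(−12x⁷ + 69x⁵ + 66x⁴ + 45x³ − 9x² + 9x + 29) ÷ lead(D) = −12x⁷ ÷ 3x = −4x⁶. Subtract (−4x⁶)·D = −12x⁷ − 24x⁶. Remainder: 24x⁶ + 69x⁵ + 66x⁴ + 45x³ − 9x² + 9x + 29.
Step 3: lead(24x⁶ + 69x⁵ + 66x⁴ + 45x³ − 9x² + 9x + 29) ÷ lead(D) = 24x⁶ ÷ 3x = 8x⁵. Subtract (8x⁵)·D = 24x⁶ + 48x⁵. Remainder: 21x⁵ + 66x⁴ + 45x³ − 9x² + 9x + 29.
Step 4: lead(21x⁵ + 66x⁴ + 45x³ − 9x² + 9x + 29) ÷ lead(D) = 21x⁵ ÷ 3x = 7x⁴. Subtract (7x⁴)·D = 21x⁵ + 42x⁴. Remainder: 24x⁴ + 45x³ − 9x² + 9x + 29.
Step 5: lead(24x⁴ + 45x³ − 9x² + 9x + 29) ÷ lead(D) = 24x⁴ ÷ 3x = 8x³. Subtract (8x³)·D = 24x⁴ + 48x³. Remainder: −3x³ − 9x² + 9x + 29.
Step 6: lead(−3x³ − 9x² + 9x + 29) ÷ lead(D) = −3x³ ÷ 3x = −x². Subtract (−x²)·D = −3x³ − 6x². Remainder: −3x² + 9x + 29.
Step 7: lead(−3x² + 9x + 29) ÷ lead(D) = −3x² ÷ 3x = −x. Subtract (−x)·D = −3x² − 6x. Remainder: 15x + 29.
Step 8: lead(15x + 29) ÷ lead(D) = 15x ÷ 3x = 5. Subtract (5)·D = 15x + 30. Remainder: −1.

R = [-1]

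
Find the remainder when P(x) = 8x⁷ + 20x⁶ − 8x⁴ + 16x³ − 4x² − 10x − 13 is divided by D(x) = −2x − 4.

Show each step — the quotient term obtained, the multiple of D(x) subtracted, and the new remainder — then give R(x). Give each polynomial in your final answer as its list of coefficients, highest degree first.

Step 1: lead(8x⁷ + 20x⁶ − 8x⁴ + 16x³ − 4x² − 10x − 13) ÷ lead(D) = 8x⁷ ÷ −2x = −4x⁶. Subtract (−4x⁶)·D = 8x⁷ + 16x⁶. Remainder: 4x⁶ − 8x⁴ + 16x³ − 4x² − 10x − 13.
Step 2: lead(4x⁶ − 8x⁴ + 16x³ − 4x² − 10x − 13) ÷ lead(D) = 4x⁶ ÷ −2x = −2x⁵. Subtract (−2x⁵)·D = 4x⁶ + 8x⁵. Remainder: −8x⁵ − 8x⁴ + 16x³ − 4x² − 10x − 13.
Step 3: lead(−8x⁵ − 8x⁴ + 16x³ − 4x² − 10x − 13) ÷ lead(D) = −8x⁵ ÷ −2x = 4x⁴. Subtract (4x⁴)·D = −8x⁵ − 16x⁴. Remainder: 8x⁴ + 16x³ − 4x² − 10x − 13.
Step 4: lead(8x⁴ + 16x³ − 4x² − 10x − 13) ÷ lead(D) = 8x⁴ ÷ −2x = −4x³. Subtract (−4x³)·D = 8x⁴ + 16x³. Remainder: −4x² − 10x − 13.
Step 5: lead(−4x² − 10x − 13) ÷ lead(D) = −4x² ÷ −2x = 2x. Subtract (2x)·D = −4x² − 8x. Remainder: −2x − 13.
Step 6: lead(−2x − 13) ÷ lead(D) = −2x ÷ −2x = 1. Subtract (1)·D = −2x − 4. Remainder: −9.

R = [-9]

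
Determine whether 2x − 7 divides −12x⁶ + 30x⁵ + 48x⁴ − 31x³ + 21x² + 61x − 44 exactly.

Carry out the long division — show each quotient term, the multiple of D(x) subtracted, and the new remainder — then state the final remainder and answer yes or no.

Step 1: lead(−12x⁶ + 30x⁵ + 48x⁴ − 31x³ + 21x² + 61x − 44) ÷ lead(D) = −12x⁶ ÷ 2x = −6x⁵. Subtract (−6x⁵)·D = −12x⁶ + 42x⁵. Remainder: −12x⁵ + 48x⁴ − 31x³ + 21x² + 61x − 44.
Step 2: lead(−12x⁵ + 48x⁴ − 31x³ + 21x² + 61x − 44) ÷ lead(D) = −12x⁵ ÷ 2x = −6x⁴. Subtract (−6x⁴)·D = −12x⁵ + 42x⁴. Remainder: 6x⁴ − 31x³ + 21x² + 61x − 44.
Step 3: lead(6x⁴ − 31x³ + 21x² + 61x − 44) ÷ lead(D) = 6x⁴ ÷ 2x = 3x³. Subtract (3x³)·D = 6x⁴ − 21x³. Remainder: −10x³ + 21x² + 61x − 44.
Step 4: lead(−10x³ + 21x² + 61x − 44) ÷ lead(D) = −10x³ ÷ 2x = −5x². Subtract (−5x²)·D = −10x³ + 35x². Remainder: −14x² + 61x − 44.
Step 5: lead(−14x² + 61x − 44) ÷ lead(D) = −14x² ÷ 2x = −7x. Subtract (−7x)·D = −14x² + 49x. Remainder: 12x − 44.
Step 6: lead(12x − 44) ÷ lead(D) = 12x ÷ 2x = 6. Subtract (6)·D = 12x − 42. Remainder: −2.

R(x) = −2, so D(x) is not a factor of P(x). no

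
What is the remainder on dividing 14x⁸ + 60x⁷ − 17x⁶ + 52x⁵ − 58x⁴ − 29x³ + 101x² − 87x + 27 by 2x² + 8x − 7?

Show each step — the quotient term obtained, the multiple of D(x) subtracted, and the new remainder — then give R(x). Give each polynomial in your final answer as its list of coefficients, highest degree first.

R = [6]

Step 1: lead(14x⁸ + 60x⁷ − 17x⁶ + 52x⁵ − 58x⁴ − 29x³ + 101x² − 87x + 27) ÷ lead(D) = 14x⁸ ÷ 2x² = 7x⁶. Subtract (7x⁶)·D = 14x⁸ + 56x⁷ − 49x⁶. Remainder: 4x⁷ + 32x⁶ + 52x⁵ − 58x⁴ − 29x³ + 101x² − 87x + 27.
Step 2: lead(4x⁷ + 32x⁶ + 52x⁵ − 58x⁴ − 29x³ + 101x² − 87x + 27) ÷ lead(D) = 4x⁷ ÷ 2x² = 2x⁵. Subtract (2x⁵)·D = 4x⁷ + 16x⁶ − 14x⁵. Remainder: 16x⁶ + 66x⁵ − 58x⁴ − 29x³ + 101x² − 87x + 27.
Step 3: lead(16x⁶ + 66x⁵ − 58x⁴ − 29x³ + 101x² − 87x + 27) ÷ lead(D) = 16x⁶ ÷ 2x² = 8x⁴. Subtract (8x⁴)·D = 16x⁶ + 64x⁵ − 56x⁴. Remainder: 2x⁵ − 2x⁴ − 29x³ + 101x² − 87x + 27.
Step 4: lead(2x⁵ − 2x⁴ − 29x³ + 101x² − 87x + 27) ÷ lead(D) = 2x⁵ ÷ 2x² = x³. Subtract (x³)·D = 2x⁵ + 8x⁴ − 7x³. Remainder: −10x⁴ − 22x³ + 101x² − 87x + 27.
Step 5: lead(−10x⁴ − 22x³ + 101x² − 87x + 27) ÷ lead(D) = −10x⁴ ÷ 2x² = −5x². Subtract (−5x²)·D = −10x⁴ − 40x³ + 35x². Remainder: 18x³ + 66x² − 87x + 27.
Step 6: lead(18x³ + 66x² − 87x + 27) ÷ lead(D) = 18x³ ÷ 2x² = 9x. Subtract (9x)·D = 18x³ + 72x² − 63x. Remainder: −6x² − 24x + 27.
Step 7: lead(−6x² − 24x + 27) ÷ lead(D) = −6x² ÷ 2x² = −3. Subtract (−3)·D = −6x² − 24x + 21. Remainder: 6.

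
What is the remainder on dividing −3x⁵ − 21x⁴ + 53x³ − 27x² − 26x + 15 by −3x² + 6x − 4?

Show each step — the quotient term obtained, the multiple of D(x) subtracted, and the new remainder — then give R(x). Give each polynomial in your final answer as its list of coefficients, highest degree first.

Step 1: lead(−3x⁵ − 21x⁴ + 53x³ − 27x² − 26x + 15) ÷ lead(D) = −3x⁵ ÷ −3x² = x³. Subtract (x³)·D = −3x⁵ + 6x⁴ − 4x³. Remainder: −27x⁴ + 57x³ − 27x² − 26x + 15.
Step 2: lead(−27x⁴ + 57x³ − 27x² − 26x + 15) ÷ lead(D) = −27x⁴ ÷ −3x² = 9x². Subtract (9x²)·D = −27x⁴ + 54x³ − 36x². Remainder: 3x³ + 9x² − 26x + 15.
Step 3: lead(3x³ + 9x² − 26x + 15) ÷ lead(D) = 3x³ ÷ −3x² = −x. Subtract (−x)·D = 3x³ − 6x² + 4x. Remainder: 15x² − 30x + 15.
Step 4: lead(15x² − 30x + 15) ÷ lead(D) = 15x² ÷ −3x² = −5. Subtract (−5)·D = 15x² − 30x + 20. Remainder: −5.

R = [-5]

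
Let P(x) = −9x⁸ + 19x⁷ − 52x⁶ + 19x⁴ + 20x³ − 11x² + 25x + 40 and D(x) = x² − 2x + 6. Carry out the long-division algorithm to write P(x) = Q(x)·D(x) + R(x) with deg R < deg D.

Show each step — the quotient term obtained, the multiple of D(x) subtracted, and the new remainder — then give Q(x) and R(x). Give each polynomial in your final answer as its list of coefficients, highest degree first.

Step 1: lead(−9x⁸ + 19x⁷ − 52x⁶ + 19x⁴ + 20x³ − 11x² + 25x + 40) ÷ lead(D) = −9x⁸ ÷ x² = −9x⁶. Subtract (−9x⁶)·D = −9x⁸ + 18x⁷ − 54x⁶. Remainder: x⁷ + 2x⁶ + 19x⁴ + 20x³ − 11x² + 25x + 40.
Step 2: lead(x⁷ + 2x⁶ + 19x⁴ + 20x³ − 11x² + 25x + 40) ÷ lead(D) = x⁷ ÷ x² = x⁵. Subtract (x⁵)·D = x⁷ − 2x⁶ + 6x⁵. Remainder: 4x⁶ − 6x⁵ + 19x⁴ + 20x³ − 11x² + 25x + 40.
Step 3: lead(4x⁶ − 6x⁵ + 19x⁴ + 20x³ − 11x² + 25x + 40) ÷ lead(D) = 4x⁶ ÷ x² = 4x⁴. Subtract (4x⁴)·D = 4x⁶ − 8x⁵ + 24x⁴. Remainder: 2x⁵ − 5x⁴ + 20x³ − 11x² + 25x + 40.
Step 4: lead(2x⁵ − 5x⁴ + 20x³ − 11x² + 25x + 40) ÷ lead(D) = 2x⁵ ÷ x² = 2x³. Subtract (2x³)·D = 2x⁵ − 4x⁴ + 12x³. Remainder: −x⁴ + 8x³ − 11x² + 25x + 40.
Step 5: lead(−x⁴ + 8x³ − 11x² + 25x + 40) ÷ lead(D) = −x⁴ ÷ x² = −x². Subtract (−x²)·D = −x⁴ + 2x³ − 6x². Remainder: 6x³ − 5x² + 25x + 40.
Step 6: lead(6x³ − 5x² + 25x + 40) ÷ lead(D) = 6x³ ÷ x² = 6x. Subtract (6x)·D = 6x³ − 12x² + 36x. Remainder: 7x² − 11x + 40.
Step 7: lead(7x² − 11x + 40) ÷ lead(D) = 7x² ÷ x² = 7. Subtract (7)·D = 7x² − 14x + 42. Remainder: 3x − 2.

Q = [-9, 1, 4, 2, -1, 6, 7]; R = [3, -2]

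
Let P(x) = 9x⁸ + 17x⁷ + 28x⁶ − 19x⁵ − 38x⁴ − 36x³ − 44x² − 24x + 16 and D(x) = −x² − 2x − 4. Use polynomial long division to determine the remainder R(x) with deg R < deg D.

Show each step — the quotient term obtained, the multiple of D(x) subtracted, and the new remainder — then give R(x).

Step 1: lead(9x⁸ + 17x⁷ + 28x⁶ − 19x⁵ − 38x⁴ − 36x³ − 44x² − 24x + 16) ÷ lead(D) = 9x⁸ ÷ −x² = −9x⁶. Subtract (−9x⁶)·D = 9x⁸ + 18x⁷ + 36x⁶. Remainder: −x⁷ − 8x⁶ − 19x⁵ − 38x⁴ − 36x³ − 44x² − 24x + 16.
Step 2: lead(−x⁷ − 8x⁶ − 19x⁵ − 38x⁴ − 36x³ − 44x² − 24x + 16) ÷ lead(D) = −x⁷ ÷ −x² = x⁵. Subtract (x⁵)·D = −x⁷ − 2x⁶ − 4x⁵. Remainder: −6x⁶ − 15x⁵ − 38x⁴ − 36x³ − 44x² − 24x + 16.
Step 3: lead(−6x⁶ − 15x⁵ − 38x⁴ − 36x³ − 44x² − 24x + 16) ÷ lead(D) = −6x⁶ ÷ −x² = 6x⁴. Subtract (6x⁴)·D = −6x⁶ − 12x⁵ − 24x⁴. Remainder: −3x⁵ − 14x⁴ − 36x³ − 44x² − 24x + 16.
Step 4: lead(−3x⁵ − 14x⁴ − 36x³ − 44x² − 24x + 16) ÷ lead(D) = −3x⁵ ÷ −x² = 3x³. Subtract (3x³)·D = −3x⁵ − 6x⁴ − 12x³. Remainder: −8x⁴ − 24x³ − 44x² − 24x + 16.
Step 5: lead(−8x⁴ − 24x³ − 44x² − 24x + 16) ÷ lead(D) = −8x⁴ ÷ −x² = 8x². Subtract (8x²)·D = −8x⁴ − 16x³ − 32x². Remainder: −8x³ − 12x² − 24x + 16.
Step 6: lead(−8x³ − 12x² − 24x + 16) ÷ lead(D) = −8x³ ÷ −x² = 8x. Subtract (8x)·D = −8x³ − 16x² − 32x. Remainder: 4x² + 8x + 16.
Step 7: lead(4x² + 8x + 16) ÷ lead(D) = 4x² ÷ −x² = −4. Subtract (−4)·D = 4x² + 8x + 16. Remainder: 0.

R(x) = 0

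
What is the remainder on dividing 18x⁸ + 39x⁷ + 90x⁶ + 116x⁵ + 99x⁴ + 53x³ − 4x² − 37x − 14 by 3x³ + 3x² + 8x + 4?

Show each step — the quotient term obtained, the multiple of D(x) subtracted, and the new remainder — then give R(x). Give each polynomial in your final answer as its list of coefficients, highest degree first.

Step 1: lead(18x⁸ + 39x⁷ + 90x⁶ + 116x⁵ + 99x⁴ + 53x³ − 4x² − 37x − 14) ÷ lead(D) = 18x⁸ ÷ 3x³ = 6x⁵. Subtract (6x⁵)·D = 18x⁸ + 18x⁷ + 48x⁶ + 24x⁵. Remainder: 21x⁷ + 42x⁶ + 92x⁵ + 99x⁴ + 53x³ − 4x² − 37x − 14.
Step 2: lead(21x⁷ + 42x⁶ + 92x⁵ + 99x⁴ + 53x³ − 4x² − 37x − 14) ÷ lead(D) = 21x⁷ ÷ 3x³ = 7x⁴. Subtract (7x⁴)·D = 21x⁷ + 21x⁶ + 56x⁵ + 28x⁴. Remainder: 21x⁶ + 36x⁵ + 71x⁴ + 53x³ − 4x² − 37x − 14.
Step 3: lead(21x⁶ + 36x⁵ + 71x⁴ + 53x³ − 4x² − 37x − 14) ÷ lead(D) = 21x⁶ ÷ 3x³ = 7x³. Subtract (7x³)·D = 21x⁶ + 21x⁵ + 56x⁴ + 28x³. Remainder: 15x⁵ + 15x⁴ + 25x³ − 4x² − 37x − 14.
Step 4: lead(15x⁵ + 15x⁴ + 25x³ − 4x² − 37x − 14) ÷ lead(D) = 15x⁵ ÷ 3x³ = 5x². Subtract (5x²)·D = 15x⁵ + 15x⁴ + 40x³ + 20x². Remainder: −15x³ − 24x² − 37x − 14.
Step 5: lead(−15x³ − 24x² − 37x − 14) ÷ lead(D) = −15x³ ÷ 3x³ = −5. Subtract (−5)·D = −15x³ − 15x² − 40x − 20. Remainder: −9x² + 3x + 6.

R = [-9, 3, 6]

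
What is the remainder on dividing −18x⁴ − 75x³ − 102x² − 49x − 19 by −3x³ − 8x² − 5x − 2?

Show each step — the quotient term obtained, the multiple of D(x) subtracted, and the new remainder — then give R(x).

Step 1: lead(−18x⁴ − 75x³ − 102x² − 49x − 19) ÷ lead(D) = −18x⁴ ÷ −3x³ = 6x. Subtract (6x)·D = −18x⁴ − 48x³ − 30x² − 12x. Remainder: −27x³ − 72x² − 37x − 19.
Step 2: lead(−27x³ − 72x² − 37x − 19) ÷ lead(D) = −27x³ ÷ −3x³ = 9. Subtract (9)·D = −27x³ − 72x² − 45x − 18. Remainder: 8x − 1.

R(x) = 8x − 1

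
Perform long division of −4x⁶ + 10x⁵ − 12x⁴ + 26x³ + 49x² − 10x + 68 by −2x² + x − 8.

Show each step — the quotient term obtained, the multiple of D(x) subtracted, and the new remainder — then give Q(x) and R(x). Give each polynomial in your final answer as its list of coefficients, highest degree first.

Step 1: lead(−4x⁶ + 10x⁵ − 12x⁴ + 26x³ + 49x² − 10x + 68) ÷ lead(D) = −4x⁶ ÷ −2x² = 2x⁴. Subtract (2x⁴)·D = −4x⁶ + 2x⁵ − 16x⁴. Remainder: 8x⁵ + 4x⁴ + 26x³ + 49x² − 10x + 68.
Step 2: lead(8x⁵ + 4x⁴ + 26x³ + 49x² − 10x + 68) ÷ lead(D) = 8x⁵ ÷ −2x² = −4x³. Subtract (−4x³)·D = 8x⁵ − 4x⁴ + 32x³. Remainder: 8x⁴ − 6x³ + 49x² − 10x + 68.
Step 3: lead(8x⁴ − 6x³ + 49x² − 10x + 68) ÷ lead(D) = 8x⁴ ÷ −2x² = −4x². Subtract (−4x²)·D = 8x⁴ − 4x³ + 32x². Remainder: −2x³ + 17x² − 10x + 68.
Step 4: lead(−2x³ + 17x² − 10x + 68) ÷ lead(D) = −2x³ ÷ −2x² = x. Subtract (x)·D = −2x³ + x² − 8x. Remainder: 16x² − 2x + 68.
Step 5: lead(16x² − 2x + 68) ÷ lead(D) = 16x² ÷ −2x² = −8. Subtract (−8)·D = 16x² − 8x + 64. Remainder: 6x + 4.

Q = [2, -4, -4, 1, -8]; R = [6, 4]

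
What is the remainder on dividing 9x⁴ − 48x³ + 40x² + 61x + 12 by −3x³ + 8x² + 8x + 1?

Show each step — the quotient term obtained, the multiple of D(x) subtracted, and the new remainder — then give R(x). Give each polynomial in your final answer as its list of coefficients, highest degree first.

R = [4]

Step 1: lead(9x⁴ − 48x³ + 40x² + 61x + 12) ÷ lead(D) = 9x⁴ ÷ −3x³ = −3x. Subtract (−3x)·D = 9x⁴ − 24x³ − 24x² − 3x. Remainder: −24x³ + 64x² + 64x + 12.
Step 2: lead(−24x³ + 64x² + 64x + 12) ÷ lead(D) = −24x³ ÷ −3x³ = 8. Subtract (8)·D = −24x³ + 64x² + 64x + 8. Remainder: 4.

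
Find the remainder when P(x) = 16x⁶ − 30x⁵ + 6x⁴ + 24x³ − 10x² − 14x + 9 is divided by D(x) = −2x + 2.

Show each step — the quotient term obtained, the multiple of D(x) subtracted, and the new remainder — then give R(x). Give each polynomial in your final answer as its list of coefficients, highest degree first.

Step 1: lead(16x⁶ − 30x⁵ + 6x⁴ + 24x³ − 10x² − 14x + 9) ÷ lead(D) = 16x⁶ ÷ −2x = −8x⁵. Subtract (−8x⁵)·D = 16x⁶ − 16x⁵. Remainder: −14x⁵ + 6x⁴ + 24x³ − 10x² − 14x + 9.
Step 2: lead(−14x⁵ + 6x⁴ + 24x³ − 10x² − 14x + 9) ÷ lead(D) = −14x⁵ ÷ −2x = 7x⁴. Subtract (7x⁴)·D = −14x⁵ + 14x⁴. Remainder: −8x⁴ + 24x³ − 10x² − 14x + 9.
Step 3: lead(−8x⁴ + 24x³ − 10x² − 14x + 9) ÷ lead(D) = −8x⁴ ÷ −2x = 4x³. Subtract (4x³)·D = −8x⁴ + 8x³. Remainder: 16x³ − 10x² − 14x + 9.
Step 4: lead(16x³ − 10x² − 14x + 9) ÷ lead(D) = 16x³ ÷ −2x = −8x². Subtract (−8x²)·D = 16x³ − 16x². Remainder: 6x² − 14x + 9.
Step 5: lead(6x² − 14x + 9) ÷ lead(D) = 6x² ÷ −2x = −3x. Subtract (−3x)·D = 6x² − 6x. Remainder: −8x + 9.
Step 6: lead(−8x + 9) ÷ lead(D) = −8x ÷ −2x = 4. Subtract (4)·D = −8x + 8. Remainder: 1.

R = [1]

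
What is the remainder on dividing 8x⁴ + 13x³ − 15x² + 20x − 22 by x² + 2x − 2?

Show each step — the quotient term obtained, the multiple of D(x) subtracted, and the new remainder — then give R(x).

Step 1: lead(8x⁴ + 13x³ − 15x² + 20x − 22) ÷ lead(D) = 8x⁴ ÷ x² = 8x². Subtract (8x²)·D = 8x⁴ + 16x³ − 16x². Remainder: −3x³ + x² + 20x − 22.
Step 2: lead(−3x³ + x² + 20x − 22) ÷ lead(D) = −3x³ ÷ x² = −3x. Subtract (−3x)·D = −3x³ − 6x² + 6x. Remainder: 7x² + 14x − 22.
Step 3: lead(7x² + 14x − 22) ÷ lead(D) = 7x² ÷ x² = 7. Subtract (7)·D = 7x² + 14x − 14. Remainder: −8.

R(x) = −8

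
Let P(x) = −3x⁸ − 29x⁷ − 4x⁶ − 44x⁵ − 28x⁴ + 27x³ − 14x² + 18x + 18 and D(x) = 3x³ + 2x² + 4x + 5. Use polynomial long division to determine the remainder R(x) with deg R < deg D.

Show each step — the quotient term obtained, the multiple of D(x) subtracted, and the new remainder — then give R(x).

Step 1: lead(−3x⁸ − 29x⁷ − 4x⁶ − 44x⁵ − 28x⁴ + 27x³ − 14x² + 18x + 18) ÷ lead(D) = −3x⁸ ÷ 3x³ = −x⁵. Subtract (−x⁵)·D = −3x⁸ − 2x⁷ − 4x⁶ − 5x⁵. Remainder: −27x⁷ − 39x⁵ − 28x⁴ + 27x³ − 14x² + 18x + 18.
Step 2: lead(−27x⁷ − 39x⁵ − 28x⁴ + 27x³ − 14x² + 18x + 18) ÷ lead(D) = −27x⁷ ÷ 3x³ = −9x⁴. Subtract (−9x⁴)·D = −27x⁷ − 18x⁶ − 36x⁵ − 45x⁴. Remainder: 18x⁶ − 3x⁵ + 17x⁴ + 27x³ − 14x² + 18x + 18.
Step 3: lead(18x⁶ − 3x⁵ + 17x⁴ + 27x³ − 14x² + 18x + 18) ÷ lead(D) = 18x⁶ ÷ 3x³ = 6x³. Subtract (6x³)·D = 18x⁶ + 12x⁵ + 24x⁴ + 30x³. Remainder: −15x⁵ − 7x⁴ − 3x³ − 14x² + 18x + 18.
Step 4: lead(−15x⁵ − 7x⁴ − 3x³ − 14x² + 18x + 18) ÷ lead(D) = −15x⁵ ÷ 3x³ = −5x². Subtract (−5x²)·D = −15x⁵ − 10x⁴ − 20x³ − 25x². Remainder: 3x⁴ + 17x³ + 11x² + 18x + 18.
Step 5: lead(3x⁴ + 17x³ + 11x² + 18x + 18) ÷ lead(D) = 3x⁴ ÷ 3x³ = x. Subtract (x)·D = 3x⁴ + 2x³ + 4x² + 5x. Remainder: 15x³ + 7x² + 13x + 18.
Step 6: lead(15x³ + 7x² + 13x + 18) ÷ lead(D) = 15x³ ÷ 3x³ = 5. Subtract (5)·D = 15x³ + 10x² + 20x + 25. Remainder: −3x² − 7x − 7.

R(x) = −3x² − 7x − 7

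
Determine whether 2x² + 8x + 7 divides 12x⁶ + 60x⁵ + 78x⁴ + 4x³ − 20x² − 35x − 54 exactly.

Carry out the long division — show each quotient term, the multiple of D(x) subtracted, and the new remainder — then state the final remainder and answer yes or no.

R(x) = 2x + 9, so D(x) is not a factor of P(x). no

Step 1: lead(12x⁶ + 60x⁵ + 78x⁴ + 4x³ − 20x² − 35x − 54) ÷ lead(D) = 12x⁶ ÷ 2x² = 6x⁴. Subtract (6x⁴)·D = 12x⁶ + 48x⁵ + 42x⁴. Remainder: 12x⁵ + 36x⁴ + 4x³ − 20x² − 35x − 54.
Step 2: lead(12x⁵ + 36x⁴ + 4x³ − 20x² − 35x − 54) ÷ lead(D) = 12x⁵ ÷ 2x² = 6x³. Subtract (6x³)·D = 12x⁵ + 48x⁴ + 42x³. Remainder: −12x⁴ − 38x³ − 20x² − 35x − 54.
Step 3: lead(−12x⁴ − 38x³ − 20x² − 35x − 54) ÷ lead(D) = −12x⁴ ÷ 2x² = −6x². Subtract (−6x²)·D = −12x⁴ − 48x³ − 42x². Remainder: 10x³ + 22x² − 35x − 54.
Step 4: lead(10x³ + 22x² − 35x − 54) ÷ lead(D) = 10x³ ÷ 2x² = 5x. Subtract (5x)·D = 10x³ + 40x² + 35x. Remainder: −18x² − 70x − 54.
Step 5: lead(−18x² − 70x − 54) ÷ lead(D) = −18x² ÷ 2x² = −9. Subtract (−9)·D = −18x² − 72x − 63. Remainder: 2x + 9.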